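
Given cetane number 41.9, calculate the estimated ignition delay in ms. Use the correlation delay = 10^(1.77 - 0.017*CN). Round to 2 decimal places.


delay = 10^(1.77 - 0.017*CN)
Exponent = 1.77 - 0.017*41.9 = 1.0577
delay = 10^1.0577 = 11.42 ms


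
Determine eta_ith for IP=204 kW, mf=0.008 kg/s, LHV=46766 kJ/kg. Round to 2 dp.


eta_ith = (IP / (mf * LHV)) * 100
Denominator = 0.008 * 46766 = 374.1280 kW
eta_ith = (204 / 374.1280) * 100 = 54.53%


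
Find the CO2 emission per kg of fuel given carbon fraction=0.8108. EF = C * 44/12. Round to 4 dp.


EF = C_frac * (M_CO2 / M_C)
EF = 0.8108 * (44/12)
EF = 0.8108 * 3.666667 = 2.9729 kg_CO2/kg_fuel


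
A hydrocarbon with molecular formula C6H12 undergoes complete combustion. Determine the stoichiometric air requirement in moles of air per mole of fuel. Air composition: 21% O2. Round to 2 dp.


Balanced combustion: C6H12 + 9 O2 -> 6 CO2 + 6 H2O
O2 needed = C + H/4 = 6 + 12/4 = 9.00 moles
Air moles = O2 / 0.21 = 9.00 / 0.21 = 42.86 moles air


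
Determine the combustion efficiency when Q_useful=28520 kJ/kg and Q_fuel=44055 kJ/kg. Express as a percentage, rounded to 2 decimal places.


Efficiency = (Q_useful / Q_fuel) * 100
Efficiency = (28520 / 44055) * 100
Efficiency = 0.6474 * 100 = 64.74%


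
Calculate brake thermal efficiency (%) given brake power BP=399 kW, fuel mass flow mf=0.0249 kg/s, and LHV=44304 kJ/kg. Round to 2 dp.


eta_BTE = (BP / (mf * LHV)) * 100
Denominator = 0.0249 * 44304 = 1103.1696 kW
eta_BTE = (399 / 1103.1696) * 100 = 36.17%


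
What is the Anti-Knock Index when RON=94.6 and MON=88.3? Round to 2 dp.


AKI = (RON + MON) / 2
AKI = (94.6 + 88.3) / 2
AKI = 182.9 / 2 = 91.45


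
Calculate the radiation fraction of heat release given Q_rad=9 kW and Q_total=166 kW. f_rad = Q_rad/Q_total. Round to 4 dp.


f_rad = Q_rad / Q_total
f_rad = 9 / 166 = 0.0542


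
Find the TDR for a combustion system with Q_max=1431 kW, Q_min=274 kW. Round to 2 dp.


TDR = Q_max / Q_min
TDR = 1431 / 274 = 5.22


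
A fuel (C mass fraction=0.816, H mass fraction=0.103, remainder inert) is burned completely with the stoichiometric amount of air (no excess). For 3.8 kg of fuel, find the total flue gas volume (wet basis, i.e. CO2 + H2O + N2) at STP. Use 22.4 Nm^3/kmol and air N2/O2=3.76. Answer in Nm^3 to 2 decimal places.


Per kg fuel: CO2 = (C/12 kmol)*22.4 = (0.816/12)*22.4 = 1.52320 Nm^3
Per kg fuel: H2O = (H/2 kmol)*22.4 = (0.103/2)*22.4 = 1.15360 Nm^3
O2 needed per kg fuel = C/12 + H/4 = 0.816/12 + 0.103/4 = 0.09375000 kmol
Per kg fuel: N2 = O2*3.76*22.4 = 0.09375000*3.76*22.4 = 7.89600 Nm^3
Total per kg = 1.52320 + 1.15360 + 7.89600 = 10.57280 Nm^3
Total = 10.57280 * 3.8 = 40.18 Nm^3


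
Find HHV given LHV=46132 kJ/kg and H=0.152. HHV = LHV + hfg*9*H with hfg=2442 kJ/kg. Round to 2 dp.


HHV = LHV + hfg * 9 * H
Water addition = 2442 * 9 * 0.152 = 3340.656 kJ/kg
HHV = 46132 + 3340.656 = 49472.66 kJ/kg


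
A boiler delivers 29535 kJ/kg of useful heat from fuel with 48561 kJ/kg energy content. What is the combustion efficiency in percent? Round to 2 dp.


Efficiency = (Q_useful / Q_fuel) * 100
Efficiency = (29535 / 48561) * 100
Efficiency = 0.6082 * 100 = 60.82%


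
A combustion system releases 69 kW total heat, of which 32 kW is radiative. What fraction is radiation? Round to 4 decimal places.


f_rad = Q_rad / Q_total
f_rad = 32 / 69 = 0.4638


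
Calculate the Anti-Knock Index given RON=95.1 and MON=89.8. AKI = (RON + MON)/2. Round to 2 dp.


AKI = (RON + MON) / 2
AKI = (95.1 + 89.8) / 2
AKI = 184.9 / 2 = 92.45


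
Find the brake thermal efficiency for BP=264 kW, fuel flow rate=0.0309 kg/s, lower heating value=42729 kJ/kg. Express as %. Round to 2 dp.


eta_BTE = (BP / (mf * LHV)) * 100
Denominator = 0.0309 * 42729 = 1320.3261 kW
eta_BTE = (264 / 1320.3261) * 100 = 20.00%


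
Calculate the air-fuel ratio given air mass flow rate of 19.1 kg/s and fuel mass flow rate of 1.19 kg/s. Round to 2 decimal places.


AFR = m_air / m_fuel
AFR = 19.1 / 1.19 = 16.05


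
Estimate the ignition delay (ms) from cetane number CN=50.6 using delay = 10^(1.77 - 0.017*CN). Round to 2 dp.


delay = 10^(1.77 - 0.017*CN)
Exponent = 1.77 - 0.017*50.6 = 0.9098
delay = 10^0.9098 = 8.12 ms


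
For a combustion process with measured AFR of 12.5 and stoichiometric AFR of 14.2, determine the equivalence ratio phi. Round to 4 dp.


phi = AFR_stoich / AFR_actual
phi = 14.2 / 12.5 = 1.1360


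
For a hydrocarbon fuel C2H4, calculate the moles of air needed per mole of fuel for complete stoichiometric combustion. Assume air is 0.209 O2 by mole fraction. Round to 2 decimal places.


Balanced combustion: C2H4 + 3 O2 -> 2 CO2 + 2 H2O
O2 needed = C + H/4 = 2 + 4/4 = 3.00 moles
Air moles = O2 / 0.209 = 3.00 / 0.209 = 14.35 moles air


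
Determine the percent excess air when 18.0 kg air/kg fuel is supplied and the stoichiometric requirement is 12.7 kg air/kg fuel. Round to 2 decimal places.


Excess air = actual - stoichiometric = 18.0 - 12.7 = 5.30 kg/kg fuel
Excess air % = (excess / stoich) * 100 = (5.30 / 12.7) * 100 = 41.73%


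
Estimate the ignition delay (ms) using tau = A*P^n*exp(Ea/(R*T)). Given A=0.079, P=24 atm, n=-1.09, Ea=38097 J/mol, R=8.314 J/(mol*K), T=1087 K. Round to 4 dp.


tau = A * P^n * exp(Ea/(R*T))
P^n = 24^(-1.09) = 0.03130183
Ea/(R*T) = 38097/(8.314*1087) = 4.215521
exp(Ea/(R*T)) = 67.729415
tau = 0.079 * 0.03130183 * 67.729415 = 0.1675 ms


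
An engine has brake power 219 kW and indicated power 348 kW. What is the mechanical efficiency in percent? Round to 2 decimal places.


eta_mech = (BP / IP) * 100
Ratio = 219 / 348 = 0.6293
eta_mech = 0.6293 * 100 = 62.93%


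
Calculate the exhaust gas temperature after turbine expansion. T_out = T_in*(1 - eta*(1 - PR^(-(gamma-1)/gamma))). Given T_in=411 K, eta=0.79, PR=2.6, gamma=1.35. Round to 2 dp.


T_out = T_in * (1 - eta * (1 - PR^(-(gamma-1)/gamma)))
Exponent = -(1.35-1)/1.35 = -0.25925926
PR^exp = 2.6^(-0.25925926) = 0.78057442
Factor = 1 - 0.79*(1 - 0.78057442) = 0.82665379
T_out = 411 * 0.82665379 = 339.75 K


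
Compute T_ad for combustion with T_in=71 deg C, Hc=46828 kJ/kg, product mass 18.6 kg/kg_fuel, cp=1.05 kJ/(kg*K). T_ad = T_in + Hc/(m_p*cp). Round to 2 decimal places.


T_ad = T_in + Hc / (m_p * cp)
Denominator = 18.6 * 1.05 = 19.5300
Temperature rise = 46828 / 19.5300 = 2397.75 K
T_ad = 71 + 2397.75 = 2468.75 deg C


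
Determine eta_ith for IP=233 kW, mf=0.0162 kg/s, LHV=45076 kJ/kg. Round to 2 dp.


eta_ith = (IP / (mf * LHV)) * 100
Denominator = 0.0162 * 45076 = 730.2312 kW
eta_ith = (233 / 730.2312) * 100 = 31.91%


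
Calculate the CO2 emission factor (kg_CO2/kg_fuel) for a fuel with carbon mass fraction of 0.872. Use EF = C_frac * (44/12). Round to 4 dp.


EF = C_frac * (M_CO2 / M_C)
EF = 0.872 * (44/12)
EF = 0.872 * 3.666667 = 3.1973 kg_CO2/kg_fuel


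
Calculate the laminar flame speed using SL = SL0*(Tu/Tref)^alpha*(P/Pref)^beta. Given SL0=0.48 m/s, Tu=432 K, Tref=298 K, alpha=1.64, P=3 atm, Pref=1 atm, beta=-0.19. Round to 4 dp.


SL = SL0 * (Tu/Tref)^alpha * (P/Pref)^beta
T ratio = 432/298 = 1.44966443
(T ratio)^alpha = 1.44966443^1.64 = 1.838564
(P/Pref)^beta = 3^(-0.19) = 0.811609
SL = 0.48 * 1.838564 * 0.811609 = 0.7163 m/s


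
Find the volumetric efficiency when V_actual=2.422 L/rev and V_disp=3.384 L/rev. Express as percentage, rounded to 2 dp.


eta_v = (V_actual / V_disp) * 100
Ratio = 2.422 / 3.384 = 0.7157
eta_v = 0.7157 * 100 = 71.57%


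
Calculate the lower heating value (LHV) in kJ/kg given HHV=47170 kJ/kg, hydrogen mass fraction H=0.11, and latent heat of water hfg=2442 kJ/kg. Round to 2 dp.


LHV = HHV - hfg * 9 * H
Water correction = 2442 * 9 * 0.11 = 2417.580 kJ/kg
LHV = 47170 - 2417.580 = 44752.42 kJ/kg


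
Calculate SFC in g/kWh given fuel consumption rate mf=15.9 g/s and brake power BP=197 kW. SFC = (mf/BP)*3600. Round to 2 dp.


SFC = (mf / BP) * 3600
Rate = 15.9 / 197 = 0.080711 g/(s*kW)
SFC = 0.080711 * 3600 = 290.56 g/kWh


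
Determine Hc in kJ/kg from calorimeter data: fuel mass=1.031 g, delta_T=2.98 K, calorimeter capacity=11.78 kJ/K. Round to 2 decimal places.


Hc = C_cal * delta_T / m_fuel
Q_released = 11.78 * 2.98 = 35.1044 kJ
m_fuel = 1.031 g = 1.031/1000 kg = 0.001031 kg
Hc = 35.1044 / 0.001031 = 34048.88 kJ/kg


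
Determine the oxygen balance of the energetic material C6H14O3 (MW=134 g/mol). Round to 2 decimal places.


OB = -1600 * (2C + H/2 - O) / MW
Inner = 2*6 + 14/2 - 3 = 16.00
OB = -1600 * 16.00 / 134 = -191.04%


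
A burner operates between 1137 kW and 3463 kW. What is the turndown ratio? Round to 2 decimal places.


TDR = Q_max / Q_min
TDR = 3463 / 1137 = 3.05


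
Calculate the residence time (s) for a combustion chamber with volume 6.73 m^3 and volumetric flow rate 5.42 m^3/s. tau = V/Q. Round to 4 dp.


tau = V / Q_flow
tau = 6.73 / 5.42 = 1.2417 s


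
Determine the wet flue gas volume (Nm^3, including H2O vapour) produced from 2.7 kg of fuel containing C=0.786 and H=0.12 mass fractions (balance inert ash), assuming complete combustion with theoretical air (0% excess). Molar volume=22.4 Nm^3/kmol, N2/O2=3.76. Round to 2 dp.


Per kg fuel: CO2 = (C/12 kmol)*22.4 = (0.786/12)*22.4 = 1.46720 Nm^3
Per kg fuel: H2O = (H/2 kmol)*22.4 = (0.12/2)*22.4 = 1.34400 Nm^3
O2 needed per kg fuel = C/12 + H/4 = 0.786/12 + 0.12/4 = 0.09550000 kmol
Per kg fuel: N2 = O2*3.76*22.4 = 0.09550000*3.76*22.4 = 8.04339 Nm^3
Total per kg = 1.46720 + 1.34400 + 8.04339 = 10.85459 Nm^3
Total = 10.85459 * 2.7 = 29.31 Nm^3


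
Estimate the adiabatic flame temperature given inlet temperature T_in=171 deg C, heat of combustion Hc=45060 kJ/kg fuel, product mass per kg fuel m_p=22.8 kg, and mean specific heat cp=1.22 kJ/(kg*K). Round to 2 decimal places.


T_ad = T_in + Hc / (m_p * cp)
Denominator = 22.8 * 1.22 = 27.8160
Temperature rise = 45060 / 27.8160 = 1619.93 K
T_ad = 171 + 1619.93 = 1790.93 deg C


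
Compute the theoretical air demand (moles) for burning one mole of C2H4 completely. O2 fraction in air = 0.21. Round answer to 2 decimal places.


Balanced combustion: C2H4 + 3 O2 -> 2 CO2 + 2 H2O
O2 needed = C + H/4 = 2 + 4/4 = 3.00 moles
Air moles = O2 / 0.21 = 3.00 / 0.21 = 14.29 moles air


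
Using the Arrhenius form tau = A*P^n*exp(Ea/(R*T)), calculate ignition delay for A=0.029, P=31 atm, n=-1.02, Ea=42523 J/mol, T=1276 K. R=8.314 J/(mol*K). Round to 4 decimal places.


tau = A * P^n * exp(Ea/(R*T))
P^n = 31^(-1.02) = 0.03011696
Ea/(R*T) = 42523/(8.314*1276) = 4.008328
exp(Ea/(R*T)) = 55.054716
tau = 0.029 * 0.03011696 * 55.054716 = 0.0481 ms


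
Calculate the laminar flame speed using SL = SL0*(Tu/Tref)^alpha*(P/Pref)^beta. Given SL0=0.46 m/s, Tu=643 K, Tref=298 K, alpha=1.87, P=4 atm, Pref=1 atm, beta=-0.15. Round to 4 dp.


SL = SL0 * (Tu/Tref)^alpha * (P/Pref)^beta
T ratio = 643/298 = 2.15771812
(T ratio)^alpha = 2.15771812^1.87 = 4.212793
(P/Pref)^beta = 4^(-0.15) = 0.812252
SL = 0.46 * 4.212793 * 0.812252 = 1.5741 m/s


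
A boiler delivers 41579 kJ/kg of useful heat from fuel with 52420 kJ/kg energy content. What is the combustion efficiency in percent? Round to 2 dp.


Efficiency = (Q_useful / Q_fuel) * 100
Efficiency = (41579 / 52420) * 100
Efficiency = 0.7932 * 100 = 79.32%


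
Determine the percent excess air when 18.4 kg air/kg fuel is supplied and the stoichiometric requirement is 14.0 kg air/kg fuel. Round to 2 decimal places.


Excess air = actual - stoichiometric = 18.4 - 14.0 = 4.40 kg/kg fuel
Excess air % = (excess / stoich) * 100 = (4.40 / 14.0) * 100 = 31.43%


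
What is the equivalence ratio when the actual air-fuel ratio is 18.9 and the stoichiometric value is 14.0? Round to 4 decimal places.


phi = AFR_stoich / AFR_actual
phi = 14.0 / 18.9 = 0.7407


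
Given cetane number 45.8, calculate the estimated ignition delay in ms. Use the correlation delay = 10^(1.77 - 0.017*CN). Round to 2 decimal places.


delay = 10^(1.77 - 0.017*CN)
Exponent = 1.77 - 0.017*45.8 = 0.9914
delay = 10^0.9914 = 9.80 ms


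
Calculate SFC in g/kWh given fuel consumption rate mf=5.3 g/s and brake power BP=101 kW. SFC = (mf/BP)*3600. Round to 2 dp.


SFC = (mf / BP) * 3600
Rate = 5.3 / 101 = 0.052475 g/(s*kW)
SFC = 0.052475 * 3600 = 188.91 g/kWh


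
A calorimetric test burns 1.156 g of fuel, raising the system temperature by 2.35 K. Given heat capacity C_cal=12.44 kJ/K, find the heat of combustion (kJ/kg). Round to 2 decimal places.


Hc = C_cal * delta_T / m_fuel
Q_released = 12.44 * 2.35 = 29.2340 kJ
m_fuel = 1.156 g = 1.156/1000 kg = 0.001156 kg
Hc = 29.2340 / 0.001156 = 25288.93 kJ/kg


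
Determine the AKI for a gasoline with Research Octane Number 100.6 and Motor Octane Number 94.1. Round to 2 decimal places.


AKI = (RON + MON) / 2
AKI = (100.6 + 94.1) / 2
AKI = 194.7 / 2 = 97.35


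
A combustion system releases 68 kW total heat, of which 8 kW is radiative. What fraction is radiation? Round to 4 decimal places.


f_rad = Q_rad / Q_total
f_rad = 8 / 68 = 0.1176


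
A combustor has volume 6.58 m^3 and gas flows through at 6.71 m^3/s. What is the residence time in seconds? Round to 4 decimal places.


tau = V / Q_flow
tau = 6.58 / 6.71 = 0.9806 s


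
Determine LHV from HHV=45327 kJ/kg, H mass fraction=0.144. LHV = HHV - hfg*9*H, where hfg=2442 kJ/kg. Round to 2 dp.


LHV = HHV - hfg * 9 * H
Water correction = 2442 * 9 * 0.144 = 3164.832 kJ/kg
LHV = 45327 - 3164.832 = 42162.17 kJ/kg


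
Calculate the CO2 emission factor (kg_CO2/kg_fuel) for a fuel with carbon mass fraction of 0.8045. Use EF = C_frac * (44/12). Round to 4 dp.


EF = C_frac * (M_CO2 / M_C)
EF = 0.8045 * (44/12)
EF = 0.8045 * 3.666667 = 2.9498 kg_CO2/kg_fuel


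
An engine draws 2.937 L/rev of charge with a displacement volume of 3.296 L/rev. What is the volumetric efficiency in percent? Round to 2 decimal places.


eta_v = (V_actual / V_disp) * 100
Ratio = 2.937 / 3.296 = 0.8911
eta_v = 0.8911 * 100 = 89.11%


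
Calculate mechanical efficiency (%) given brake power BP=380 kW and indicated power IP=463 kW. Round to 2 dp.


eta_mech = (BP / IP) * 100
Ratio = 380 / 463 = 0.8207
eta_mech = 0.8207 * 100 = 82.07%


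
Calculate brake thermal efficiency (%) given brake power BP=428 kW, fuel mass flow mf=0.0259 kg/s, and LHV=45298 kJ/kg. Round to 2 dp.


eta_BTE = (BP / (mf * LHV)) * 100
Denominator = 0.0259 * 45298 = 1173.2182 kW
eta_BTE = (428 / 1173.2182) * 100 = 36.48%


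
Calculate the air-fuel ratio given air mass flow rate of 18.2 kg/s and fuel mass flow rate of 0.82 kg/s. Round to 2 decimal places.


AFR = m_air / m_fuel
AFR = 18.2 / 0.82 = 22.20


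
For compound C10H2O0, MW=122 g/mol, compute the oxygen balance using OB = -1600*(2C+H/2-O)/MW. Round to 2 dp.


OB = -1600 * (2C + H/2 - O) / MW
Inner = 2*10 + 2/2 - 0 = 21.00
OB = -1600 * 21.00 / 122 = -275.41%


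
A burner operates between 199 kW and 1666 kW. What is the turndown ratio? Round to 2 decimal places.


TDR = Q_max / Q_min
TDR = 1666 / 199 = 8.37


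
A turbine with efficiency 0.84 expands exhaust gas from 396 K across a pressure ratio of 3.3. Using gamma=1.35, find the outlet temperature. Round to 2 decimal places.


T_out = T_in * (1 - eta * (1 - PR^(-(gamma-1)/gamma)))
Exponent = -(1.35-1)/1.35 = -0.25925926
PR^exp = 3.3^(-0.25925926) = 0.73378775
Factor = 1 - 0.84*(1 - 0.73378775) = 0.77638171
T_out = 396 * 0.77638171 = 307.45 K


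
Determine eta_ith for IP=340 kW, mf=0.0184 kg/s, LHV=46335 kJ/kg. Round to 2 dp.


eta_ith = (IP / (mf * LHV)) * 100
Denominator = 0.0184 * 46335 = 852.5640 kW
eta_ith = (340 / 852.5640) * 100 = 39.88%


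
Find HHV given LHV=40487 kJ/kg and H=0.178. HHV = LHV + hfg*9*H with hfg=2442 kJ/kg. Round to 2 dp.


HHV = LHV + hfg * 9 * H
Water addition = 2442 * 9 * 0.178 = 3912.084 kJ/kg
HHV = 40487 + 3912.084 = 44399.08 kJ/kg


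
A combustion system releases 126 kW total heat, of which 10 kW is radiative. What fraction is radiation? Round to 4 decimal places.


f_rad = Q_rad / Q_total
f_rad = 10 / 126 = 0.0794


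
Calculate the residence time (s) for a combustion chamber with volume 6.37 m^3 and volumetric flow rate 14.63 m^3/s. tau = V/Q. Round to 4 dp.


tau = V / Q_flow
tau = 6.37 / 14.63 = 0.4354 s


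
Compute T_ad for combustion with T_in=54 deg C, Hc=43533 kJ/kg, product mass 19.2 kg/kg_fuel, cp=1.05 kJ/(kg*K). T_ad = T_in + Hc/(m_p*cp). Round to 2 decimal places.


T_ad = T_in + Hc / (m_p * cp)
Denominator = 19.2 * 1.05 = 20.1600
Temperature rise = 43533 / 20.1600 = 2159.38 K
T_ad = 54 + 2159.38 = 2213.38 deg C


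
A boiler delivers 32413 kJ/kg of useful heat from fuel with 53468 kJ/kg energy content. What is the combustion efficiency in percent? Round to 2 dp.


Efficiency = (Q_useful / Q_fuel) * 100
Efficiency = (32413 / 53468) * 100
Efficiency = 0.6062 * 100 = 60.62%


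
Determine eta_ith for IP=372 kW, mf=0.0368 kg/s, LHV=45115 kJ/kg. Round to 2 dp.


eta_ith = (IP / (mf * LHV)) * 100
Denominator = 0.0368 * 45115 = 1660.2320 kW
eta_ith = (372 / 1660.2320) * 100 = 22.41%


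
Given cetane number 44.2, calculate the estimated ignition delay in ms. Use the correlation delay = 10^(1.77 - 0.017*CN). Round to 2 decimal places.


delay = 10^(1.77 - 0.017*CN)
Exponent = 1.77 - 0.017*44.2 = 1.0186
delay = 10^1.0186 = 10.44 ms


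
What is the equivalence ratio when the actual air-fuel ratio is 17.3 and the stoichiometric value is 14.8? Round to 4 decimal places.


phi = AFR_stoich / AFR_actual
phi = 14.8 / 17.3 = 0.8555


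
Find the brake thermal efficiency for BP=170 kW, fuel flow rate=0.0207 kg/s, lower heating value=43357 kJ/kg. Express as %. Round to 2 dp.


eta_BTE = (BP / (mf * LHV)) * 100
Denominator = 0.0207 * 43357 = 897.4899 kW
eta_BTE = (170 / 897.4899) * 100 = 18.94%


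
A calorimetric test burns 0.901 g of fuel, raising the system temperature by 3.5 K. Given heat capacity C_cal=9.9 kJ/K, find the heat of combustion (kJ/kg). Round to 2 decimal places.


Hc = C_cal * delta_T / m_fuel
Q_released = 9.9 * 3.5 = 34.6500 kJ
m_fuel = 0.901 g = 0.901/1000 kg = 0.000901 kg
Hc = 34.6500 / 0.000901 = 38457.27 kJ/kg


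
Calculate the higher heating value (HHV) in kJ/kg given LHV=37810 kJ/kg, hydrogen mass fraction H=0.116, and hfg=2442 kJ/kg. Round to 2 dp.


HHV = LHV + hfg * 9 * H
Water addition = 2442 * 9 * 0.116 = 2549.448 kJ/kg
HHV = 37810 + 2549.448 = 40359.45 kJ/kg


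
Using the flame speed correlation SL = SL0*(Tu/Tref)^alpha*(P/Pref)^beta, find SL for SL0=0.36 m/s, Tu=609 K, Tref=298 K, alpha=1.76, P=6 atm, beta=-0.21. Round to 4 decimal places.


SL = SL0 * (Tu/Tref)^alpha * (P/Pref)^beta
T ratio = 609/298 = 2.04362416
(T ratio)^alpha = 2.04362416^1.76 = 3.518081
(P/Pref)^beta = 6^(-0.21) = 0.686417
SL = 0.36 * 3.518081 * 0.686417 = 0.8694 m/s


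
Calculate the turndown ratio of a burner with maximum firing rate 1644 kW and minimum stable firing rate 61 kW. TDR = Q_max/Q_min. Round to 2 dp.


TDR = Q_max / Q_min
TDR = 1644 / 61 = 26.95


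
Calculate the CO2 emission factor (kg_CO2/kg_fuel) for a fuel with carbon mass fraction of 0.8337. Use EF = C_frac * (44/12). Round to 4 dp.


EF = C_frac * (M_CO2 / M_C)
EF = 0.8337 * (44/12)
EF = 0.8337 * 3.666667 = 3.0569 kg_CO2/kg_fuel


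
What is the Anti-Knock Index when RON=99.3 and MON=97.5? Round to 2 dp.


AKI = (RON + MON) / 2
AKI = (99.3 + 97.5) / 2
AKI = 196.8 / 2 = 98.40


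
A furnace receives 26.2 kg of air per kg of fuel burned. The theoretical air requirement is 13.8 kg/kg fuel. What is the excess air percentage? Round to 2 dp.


Excess air = actual - stoichiometric = 26.2 - 13.8 = 12.40 kg/kg fuel
Excess air % = (excess / stoich) * 100 = (12.40 / 13.8) * 100 = 89.86%


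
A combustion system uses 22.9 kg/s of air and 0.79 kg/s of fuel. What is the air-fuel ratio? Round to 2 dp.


AFR = m_air / m_fuel
AFR = 22.9 / 0.79 = 28.99


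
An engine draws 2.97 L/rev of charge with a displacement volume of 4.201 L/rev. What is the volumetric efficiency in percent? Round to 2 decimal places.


eta_v = (V_actual / V_disp) * 100
Ratio = 2.97 / 4.201 = 0.7070
eta_v = 0.7070 * 100 = 70.70%


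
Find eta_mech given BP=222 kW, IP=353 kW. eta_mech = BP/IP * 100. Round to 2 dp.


eta_mech = (BP / IP) * 100
Ratio = 222 / 353 = 0.6289
eta_mech = 0.6289 * 100 = 62.89%


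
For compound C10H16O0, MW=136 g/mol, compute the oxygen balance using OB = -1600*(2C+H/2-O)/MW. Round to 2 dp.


OB = -1600 * (2C + H/2 - O) / MW
Inner = 2*10 + 16/2 - 0 = 28.00
OB = -1600 * 28.00 / 136 = -329.41%


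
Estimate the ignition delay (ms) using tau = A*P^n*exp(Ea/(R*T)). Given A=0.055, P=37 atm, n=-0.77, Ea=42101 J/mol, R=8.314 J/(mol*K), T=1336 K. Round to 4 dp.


tau = A * P^n * exp(Ea/(R*T))
P^n = 37^(-0.77) = 0.06201328
Ea/(R*T) = 42101/(8.314*1336) = 3.790320
exp(Ea/(R*T)) = 44.270586
tau = 0.055 * 0.06201328 * 44.270586 = 0.1510 ms


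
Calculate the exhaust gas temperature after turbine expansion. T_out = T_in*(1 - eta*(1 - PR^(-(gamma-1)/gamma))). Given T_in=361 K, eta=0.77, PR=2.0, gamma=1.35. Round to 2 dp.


T_out = T_in * (1 - eta * (1 - PR^(-(gamma-1)/gamma)))
Exponent = -(1.35-1)/1.35 = -0.25925926
PR^exp = 2.0^(-0.25925926) = 0.83551680
Factor = 1 - 0.77*(1 - 0.83551680) = 0.87334794
T_out = 361 * 0.87334794 = 315.28 K


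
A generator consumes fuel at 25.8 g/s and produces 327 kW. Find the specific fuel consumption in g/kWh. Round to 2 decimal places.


SFC = (mf / BP) * 3600
Rate = 25.8 / 327 = 0.078899 g/(s*kW)
SFC = 0.078899 * 3600 = 284.04 g/kWh


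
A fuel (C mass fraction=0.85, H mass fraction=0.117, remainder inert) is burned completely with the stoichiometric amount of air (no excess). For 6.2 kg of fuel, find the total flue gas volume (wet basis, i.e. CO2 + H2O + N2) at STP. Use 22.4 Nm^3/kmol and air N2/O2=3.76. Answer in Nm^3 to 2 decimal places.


Per kg fuel: CO2 = (C/12 kmol)*22.4 = (0.85/12)*22.4 = 1.58667 Nm^3
Per kg fuel: H2O = (H/2 kmol)*22.4 = (0.117/2)*22.4 = 1.31040 Nm^3
O2 needed per kg fuel = C/12 + H/4 = 0.85/12 + 0.117/4 = 0.10008333 kmol
Per kg fuel: N2 = O2*3.76*22.4 = 0.10008333*3.76*22.4 = 8.42942 Nm^3
Total per kg = 1.58667 + 1.31040 + 8.42942 = 11.32649 Nm^3
Total = 11.32649 * 6.2 = 70.22 Nm^3


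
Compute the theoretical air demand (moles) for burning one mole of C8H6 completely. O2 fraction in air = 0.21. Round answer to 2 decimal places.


Balanced combustion: C8H6 + 9.5 O2 -> 8 CO2 + 3 H2O
O2 needed = C + H/4 = 8 + 6/4 = 9.50 moles
Air moles = O2 / 0.21 = 9.50 / 0.21 = 45.24 moles air


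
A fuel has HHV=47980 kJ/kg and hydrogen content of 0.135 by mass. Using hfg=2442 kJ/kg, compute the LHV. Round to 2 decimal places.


LHV = HHV - hfg * 9 * H
Water correction = 2442 * 9 * 0.135 = 2967.030 kJ/kg
LHV = 47980 - 2967.030 = 45012.97 kJ/kg


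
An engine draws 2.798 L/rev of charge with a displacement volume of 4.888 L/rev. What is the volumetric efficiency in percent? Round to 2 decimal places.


eta_v = (V_actual / V_disp) * 100
Ratio = 2.798 / 4.888 = 0.5724
eta_v = 0.5724 * 100 = 57.24%


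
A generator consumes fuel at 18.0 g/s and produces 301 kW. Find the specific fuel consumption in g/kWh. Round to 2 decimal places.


SFC = (mf / BP) * 3600
Rate = 18.0 / 301 = 0.059801 g/(s*kW)
SFC = 0.059801 * 3600 = 215.28 g/kWh


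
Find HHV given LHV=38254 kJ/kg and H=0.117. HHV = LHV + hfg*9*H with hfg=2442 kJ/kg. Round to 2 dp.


HHV = LHV + hfg * 9 * H
Water addition = 2442 * 9 * 0.117 = 2571.426 kJ/kg
HHV = 38254 + 2571.426 = 40825.43 kJ/kg


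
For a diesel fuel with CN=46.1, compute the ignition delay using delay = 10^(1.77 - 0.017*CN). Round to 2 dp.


delay = 10^(1.77 - 0.017*CN)
Exponent = 1.77 - 0.017*46.1 = 0.9863
delay = 10^0.9863 = 9.69 ms


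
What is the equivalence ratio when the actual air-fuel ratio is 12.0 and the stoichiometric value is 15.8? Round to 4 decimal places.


phi = AFR_stoich / AFR_actual
phi = 15.8 / 12.0 = 1.3167


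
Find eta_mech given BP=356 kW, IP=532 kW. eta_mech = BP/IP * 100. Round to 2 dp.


eta_mech = (BP / IP) * 100
Ratio = 356 / 532 = 0.6692
eta_mech = 0.6692 * 100 = 66.92%


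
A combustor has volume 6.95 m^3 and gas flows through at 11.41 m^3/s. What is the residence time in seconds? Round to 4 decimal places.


tau = V / Q_flow
tau = 6.95 / 11.41 = 0.6091 s


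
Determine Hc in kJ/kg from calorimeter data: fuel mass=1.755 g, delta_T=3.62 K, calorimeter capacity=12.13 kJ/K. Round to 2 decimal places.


Hc = C_cal * delta_T / m_fuel
Q_released = 12.13 * 3.62 = 43.9106 kJ
m_fuel = 1.755 g = 1.755/1000 kg = 0.001755 kg
Hc = 43.9106 / 0.001755 = 25020.28 kJ/kg


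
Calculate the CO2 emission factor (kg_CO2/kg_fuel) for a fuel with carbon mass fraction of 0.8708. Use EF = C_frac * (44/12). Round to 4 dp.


EF = C_frac * (M_CO2 / M_C)
EF = 0.8708 * (44/12)
EF = 0.8708 * 3.666667 = 3.1929 kg_CO2/kg_fuel


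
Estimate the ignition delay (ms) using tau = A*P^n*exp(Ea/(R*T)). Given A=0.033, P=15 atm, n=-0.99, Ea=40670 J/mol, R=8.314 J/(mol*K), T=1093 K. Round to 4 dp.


tau = A * P^n * exp(Ea/(R*T))
P^n = 15^(-0.99) = 0.06849670
Ea/(R*T) = 40670/(8.314*1093) = 4.475525
exp(Ea/(R*T)) = 87.840707
tau = 0.033 * 0.06849670 * 87.840707 = 0.1986 ms


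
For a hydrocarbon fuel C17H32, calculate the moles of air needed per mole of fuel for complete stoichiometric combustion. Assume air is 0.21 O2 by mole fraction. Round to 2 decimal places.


Balanced combustion: C17H32 + 25 O2 -> 17 CO2 + 16 H2O
O2 needed = C + H/4 = 17 + 32/4 = 25.00 moles
Air moles = O2 / 0.21 = 25.00 / 0.21 = 119.05 moles air


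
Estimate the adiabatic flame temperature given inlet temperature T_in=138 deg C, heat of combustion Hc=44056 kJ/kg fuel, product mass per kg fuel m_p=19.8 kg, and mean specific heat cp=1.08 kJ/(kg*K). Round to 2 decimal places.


T_ad = T_in + Hc / (m_p * cp)
Denominator = 19.8 * 1.08 = 21.3840
Temperature rise = 44056 / 21.3840 = 2060.23 K
T_ad = 138 + 2060.23 = 2198.23 deg C


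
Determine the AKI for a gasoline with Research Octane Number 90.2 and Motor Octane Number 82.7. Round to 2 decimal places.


AKI = (RON + MON) / 2
AKI = (90.2 + 82.7) / 2
AKI = 172.9 / 2 = 86.45


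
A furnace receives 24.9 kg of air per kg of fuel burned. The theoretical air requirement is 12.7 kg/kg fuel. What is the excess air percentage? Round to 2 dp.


Excess air = actual - stoichiometric = 24.9 - 12.7 = 12.20 kg/kg fuel
Excess air % = (excess / stoich) * 100 = (12.20 / 12.7) * 100 = 96.06%


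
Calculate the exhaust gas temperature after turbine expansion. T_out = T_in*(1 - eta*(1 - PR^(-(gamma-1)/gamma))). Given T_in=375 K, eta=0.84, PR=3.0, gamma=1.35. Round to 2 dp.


T_out = T_in * (1 - eta * (1 - PR^(-(gamma-1)/gamma)))
Exponent = -(1.35-1)/1.35 = -0.25925926
PR^exp = 3.0^(-0.25925926) = 0.75214556
Factor = 1 - 0.84*(1 - 0.75214556) = 0.79180227
T_out = 375 * 0.79180227 = 296.93 K


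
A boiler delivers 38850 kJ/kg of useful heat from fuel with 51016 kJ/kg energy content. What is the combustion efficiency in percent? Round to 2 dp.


Efficiency = (Q_useful / Q_fuel) * 100
Efficiency = (38850 / 51016) * 100
Efficiency = 0.7615 * 100 = 76.15%


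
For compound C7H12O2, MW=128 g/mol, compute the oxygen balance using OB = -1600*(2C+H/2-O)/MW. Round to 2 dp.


OB = -1600 * (2C + H/2 - O) / MW
Inner = 2*7 + 12/2 - 2 = 18.00
OB = -1600 * 18.00 / 128 = -225.00%


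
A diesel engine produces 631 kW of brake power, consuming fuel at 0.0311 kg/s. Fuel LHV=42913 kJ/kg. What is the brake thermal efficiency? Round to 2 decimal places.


eta_BTE = (BP / (mf * LHV)) * 100
Denominator = 0.0311 * 42913 = 1334.5943 kW
eta_BTE = (631 / 1334.5943) * 100 = 47.28%


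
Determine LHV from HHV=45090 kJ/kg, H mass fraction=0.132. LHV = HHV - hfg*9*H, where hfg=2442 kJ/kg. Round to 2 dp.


LHV = HHV - hfg * 9 * H
Water correction = 2442 * 9 * 0.132 = 2901.096 kJ/kg
LHV = 45090 - 2901.096 = 42188.90 kJ/kg


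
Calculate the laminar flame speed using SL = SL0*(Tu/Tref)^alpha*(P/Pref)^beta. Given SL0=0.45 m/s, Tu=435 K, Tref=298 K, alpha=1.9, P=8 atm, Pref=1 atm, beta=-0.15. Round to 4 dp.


SL = SL0 * (Tu/Tref)^alpha * (P/Pref)^beta
T ratio = 435/298 = 1.45973154
(T ratio)^alpha = 1.45973154^1.9 = 2.051723
(P/Pref)^beta = 8^(-0.15) = 0.732043
SL = 0.45 * 2.051723 * 0.732043 = 0.6759 m/s


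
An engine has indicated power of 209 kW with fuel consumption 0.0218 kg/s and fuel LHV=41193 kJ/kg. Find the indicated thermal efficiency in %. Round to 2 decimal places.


eta_ith = (IP / (mf * LHV)) * 100
Denominator = 0.0218 * 41193 = 898.0074 kW
eta_ith = (209 / 898.0074) * 100 = 23.27%


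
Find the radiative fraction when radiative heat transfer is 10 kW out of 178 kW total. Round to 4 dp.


f_rad = Q_rad / Q_total
f_rad = 10 / 178 = 0.0562


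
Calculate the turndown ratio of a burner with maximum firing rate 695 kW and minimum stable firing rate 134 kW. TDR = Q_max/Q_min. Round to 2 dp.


TDR = Q_max / Q_min
TDR = 695 / 134 = 5.19


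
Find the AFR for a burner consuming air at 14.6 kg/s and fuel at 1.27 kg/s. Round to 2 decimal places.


AFR = m_air / m_fuel
AFR = 14.6 / 1.27 = 11.50


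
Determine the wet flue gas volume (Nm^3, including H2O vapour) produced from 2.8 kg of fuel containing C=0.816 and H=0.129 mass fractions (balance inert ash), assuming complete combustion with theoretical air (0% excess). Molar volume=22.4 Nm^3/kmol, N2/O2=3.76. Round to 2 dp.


Per kg fuel: CO2 = (C/12 kmol)*22.4 = (0.816/12)*22.4 = 1.52320 Nm^3
Per kg fuel: H2O = (H/2 kmol)*22.4 = (0.129/2)*22.4 = 1.44480 Nm^3
O2 needed per kg fuel = C/12 + H/4 = 0.816/12 + 0.129/4 = 0.10025000 kmol
Per kg fuel: N2 = O2*3.76*22.4 = 0.10025000*3.76*22.4 = 8.44346 Nm^3
Total per kg = 1.52320 + 1.44480 + 8.44346 = 11.41146 Nm^3
Total = 11.41146 * 2.8 = 31.95 Nm^3


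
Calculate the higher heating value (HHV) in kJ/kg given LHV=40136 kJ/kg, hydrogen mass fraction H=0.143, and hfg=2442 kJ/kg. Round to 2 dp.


HHV = LHV + hfg * 9 * H
Water addition = 2442 * 9 * 0.143 = 3142.854 kJ/kg
HHV = 40136 + 3142.854 = 43278.85 kJ/kg


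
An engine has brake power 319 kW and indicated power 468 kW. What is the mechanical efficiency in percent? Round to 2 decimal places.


eta_mech = (BP / IP) * 100
Ratio = 319 / 468 = 0.6816
eta_mech = 0.6816 * 100 = 68.16%


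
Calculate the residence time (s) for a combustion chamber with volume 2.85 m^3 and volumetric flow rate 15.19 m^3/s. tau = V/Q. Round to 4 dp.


tau = V / Q_flow
tau = 2.85 / 15.19 = 0.1876 s


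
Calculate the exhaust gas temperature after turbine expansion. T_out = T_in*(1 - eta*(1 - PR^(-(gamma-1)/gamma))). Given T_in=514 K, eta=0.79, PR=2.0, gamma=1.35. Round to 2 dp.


T_out = T_in * (1 - eta * (1 - PR^(-(gamma-1)/gamma)))
Exponent = -(1.35-1)/1.35 = -0.25925926
PR^exp = 2.0^(-0.25925926) = 0.83551680
Factor = 1 - 0.79*(1 - 0.83551680) = 0.87005827
T_out = 514 * 0.87005827 = 447.21 K


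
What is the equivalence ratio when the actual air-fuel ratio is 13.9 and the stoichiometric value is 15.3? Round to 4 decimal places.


phi = AFR_stoich / AFR_actual
phi = 15.3 / 13.9 = 1.1007


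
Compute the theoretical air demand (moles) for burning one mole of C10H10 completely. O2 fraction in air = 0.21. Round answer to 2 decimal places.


Balanced combustion: C10H10 + 12.5 O2 -> 10 CO2 + 5 H2O
O2 needed = C + H/4 = 10 + 10/4 = 12.50 moles
Air moles = O2 / 0.21 = 12.50 / 0.21 = 59.52 moles air


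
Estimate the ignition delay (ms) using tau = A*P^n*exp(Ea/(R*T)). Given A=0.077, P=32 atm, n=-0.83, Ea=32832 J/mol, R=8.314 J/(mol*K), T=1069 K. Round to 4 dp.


tau = A * P^n * exp(Ea/(R*T))
P^n = 32^(-0.83) = 0.05632815
Ea/(R*T) = 32832/(8.314*1069) = 3.694108
exp(Ea/(R*T)) = 40.209698
tau = 0.077 * 0.05632815 * 40.209698 = 0.1744 ms


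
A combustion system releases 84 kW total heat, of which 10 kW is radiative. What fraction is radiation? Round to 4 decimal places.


f_rad = Q_rad / Q_total
f_rad = 10 / 84 = 0.1190


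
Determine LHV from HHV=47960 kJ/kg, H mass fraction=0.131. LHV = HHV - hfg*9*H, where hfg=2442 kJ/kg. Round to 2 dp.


LHV = HHV - hfg * 9 * H
Water correction = 2442 * 9 * 0.131 = 2879.118 kJ/kg
LHV = 47960 - 2879.118 = 45080.88 kJ/kg


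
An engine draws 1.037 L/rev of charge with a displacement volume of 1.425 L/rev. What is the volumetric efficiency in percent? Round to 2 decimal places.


eta_v = (V_actual / V_disp) * 100
Ratio = 1.037 / 1.425 = 0.7277
eta_v = 0.7277 * 100 = 72.77%


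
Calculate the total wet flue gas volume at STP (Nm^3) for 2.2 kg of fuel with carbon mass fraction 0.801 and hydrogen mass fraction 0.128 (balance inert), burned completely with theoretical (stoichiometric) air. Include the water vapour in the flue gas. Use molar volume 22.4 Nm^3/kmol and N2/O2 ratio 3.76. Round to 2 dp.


Per kg fuel: CO2 = (C/12 kmol)*22.4 = (0.801/12)*22.4 = 1.49520 Nm^3
Per kg fuel: H2O = (H/2 kmol)*22.4 = (0.128/2)*22.4 = 1.43360 Nm^3
O2 needed per kg fuel = C/12 + H/4 = 0.801/12 + 0.128/4 = 0.09875000 kmol
Per kg fuel: N2 = O2*3.76*22.4 = 0.09875000*3.76*22.4 = 8.31712 Nm^3
Total per kg = 1.49520 + 1.43360 + 8.31712 = 11.24592 Nm^3
Total = 11.24592 * 2.2 = 24.74 Nm^3


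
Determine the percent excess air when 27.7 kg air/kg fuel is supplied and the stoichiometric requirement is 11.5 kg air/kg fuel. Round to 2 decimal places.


Excess air = actual - stoichiometric = 27.7 - 11.5 = 16.20 kg/kg fuel
Excess air % = (excess / stoich) * 100 = (16.20 / 11.5) * 100 = 140.87%


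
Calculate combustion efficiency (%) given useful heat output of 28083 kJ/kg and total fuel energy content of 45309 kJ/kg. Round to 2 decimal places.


Efficiency = (Q_useful / Q_fuel) * 100
Efficiency = (28083 / 45309) * 100
Efficiency = 0.6198 * 100 = 61.98%


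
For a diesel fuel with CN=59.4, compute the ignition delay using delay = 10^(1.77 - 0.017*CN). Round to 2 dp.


delay = 10^(1.77 - 0.017*CN)
Exponent = 1.77 - 0.017*59.4 = 0.7602
delay = 10^0.7602 = 5.76 ms


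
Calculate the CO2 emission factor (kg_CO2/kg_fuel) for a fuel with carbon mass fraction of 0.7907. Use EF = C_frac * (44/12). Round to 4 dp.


EF = C_frac * (M_CO2 / M_C)
EF = 0.7907 * (44/12)
EF = 0.7907 * 3.666667 = 2.8992 kg_CO2/kg_fuel


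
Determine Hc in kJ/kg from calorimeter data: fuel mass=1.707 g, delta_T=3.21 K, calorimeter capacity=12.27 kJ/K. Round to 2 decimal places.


Hc = C_cal * delta_T / m_fuel
Q_released = 12.27 * 3.21 = 39.3867 kJ
m_fuel = 1.707 g = 1.707/1000 kg = 0.001707 kg
Hc = 39.3867 / 0.001707 = 23073.64 kJ/kg


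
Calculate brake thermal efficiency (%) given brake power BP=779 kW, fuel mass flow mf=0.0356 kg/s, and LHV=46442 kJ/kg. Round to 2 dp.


eta_BTE = (BP / (mf * LHV)) * 100
Denominator = 0.0356 * 46442 = 1653.3352 kW
eta_BTE = (779 / 1653.3352) * 100 = 47.12%


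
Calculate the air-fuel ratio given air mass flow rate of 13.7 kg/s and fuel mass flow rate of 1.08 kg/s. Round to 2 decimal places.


AFR = m_air / m_fuel
AFR = 13.7 / 1.08 = 12.69


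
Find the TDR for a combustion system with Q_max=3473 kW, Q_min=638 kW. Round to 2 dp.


TDR = Q_max / Q_min
TDR = 3473 / 638 = 5.44


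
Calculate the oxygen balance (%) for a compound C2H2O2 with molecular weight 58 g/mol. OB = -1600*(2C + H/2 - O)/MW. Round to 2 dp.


OB = -1600 * (2C + H/2 - O) / MW
Inner = 2*2 + 2/2 - 2 = 3.00
OB = -1600 * 3.00 / 58 = -82.76%


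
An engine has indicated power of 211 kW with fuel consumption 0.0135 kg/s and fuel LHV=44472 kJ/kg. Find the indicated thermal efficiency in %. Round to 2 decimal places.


eta_ith = (IP / (mf * LHV)) * 100
Denominator = 0.0135 * 44472 = 600.3720 kW
eta_ith = (211 / 600.3720) * 100 = 35.14%


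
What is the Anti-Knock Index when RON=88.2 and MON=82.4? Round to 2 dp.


AKI = (RON + MON) / 2
AKI = (88.2 + 82.4) / 2
AKI = 170.6 / 2 = 85.30


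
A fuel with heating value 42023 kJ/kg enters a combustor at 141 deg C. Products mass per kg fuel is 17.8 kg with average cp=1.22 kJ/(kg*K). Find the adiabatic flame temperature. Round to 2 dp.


T_ad = T_in + Hc / (m_p * cp)
Denominator = 17.8 * 1.22 = 21.7160
Temperature rise = 42023 / 21.7160 = 1935.12 K
T_ad = 141 + 1935.12 = 2076.12 deg C


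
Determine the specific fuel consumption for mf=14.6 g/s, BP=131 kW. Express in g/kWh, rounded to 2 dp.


SFC = (mf / BP) * 3600
Rate = 14.6 / 131 = 0.111450 g/(s*kW)
SFC = 0.111450 * 3600 = 401.22 g/kWh


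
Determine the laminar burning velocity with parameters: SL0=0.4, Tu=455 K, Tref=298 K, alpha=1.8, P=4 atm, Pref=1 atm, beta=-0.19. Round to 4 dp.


SL = SL0 * (Tu/Tref)^alpha * (P/Pref)^beta
T ratio = 455/298 = 1.52684564
(T ratio)^alpha = 1.52684564^1.8 = 2.142058
(P/Pref)^beta = 4^(-0.19) = 0.768438
SL = 0.4 * 2.142058 * 0.768438 = 0.6584 m/s


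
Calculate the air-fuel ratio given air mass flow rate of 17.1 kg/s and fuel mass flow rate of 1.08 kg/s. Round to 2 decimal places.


AFR = m_air / m_fuel
AFR = 17.1 / 1.08 = 15.83


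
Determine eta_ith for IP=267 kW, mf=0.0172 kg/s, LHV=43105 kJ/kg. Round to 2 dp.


eta_ith = (IP / (mf * LHV)) * 100
Denominator = 0.0172 * 43105 = 741.4060 kW
eta_ith = (267 / 741.4060) * 100 = 36.01%


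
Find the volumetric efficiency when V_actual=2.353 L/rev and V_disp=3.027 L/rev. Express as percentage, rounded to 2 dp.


eta_v = (V_actual / V_disp) * 100
Ratio = 2.353 / 3.027 = 0.7773
eta_v = 0.7773 * 100 = 77.73%


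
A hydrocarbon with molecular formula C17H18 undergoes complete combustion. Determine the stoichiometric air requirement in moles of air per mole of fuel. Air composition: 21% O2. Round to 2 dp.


Balanced combustion: C17H18 + 21.5 O2 -> 17 CO2 + 9 H2O
O2 needed = C + H/4 = 17 + 18/4 = 21.50 moles
Air moles = O2 / 0.21 = 21.50 / 0.21 = 102.38 moles air


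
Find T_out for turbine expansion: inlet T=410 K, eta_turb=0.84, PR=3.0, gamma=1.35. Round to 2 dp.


T_out = T_in * (1 - eta * (1 - PR^(-(gamma-1)/gamma)))
Exponent = -(1.35-1)/1.35 = -0.25925926
PR^exp = 3.0^(-0.25925926) = 0.75214556
Factor = 1 - 0.84*(1 - 0.75214556) = 0.79180227
T_out = 410 * 0.79180227 = 324.64 K


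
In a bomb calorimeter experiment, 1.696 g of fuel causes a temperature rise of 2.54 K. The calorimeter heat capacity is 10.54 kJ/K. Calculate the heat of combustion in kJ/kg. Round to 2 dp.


Hc = C_cal * delta_T / m_fuel
Q_released = 10.54 * 2.54 = 26.7716 kJ
m_fuel = 1.696 g = 1.696/1000 kg = 0.001696 kg
Hc = 26.7716 / 0.001696 = 15785.14 kJ/kg


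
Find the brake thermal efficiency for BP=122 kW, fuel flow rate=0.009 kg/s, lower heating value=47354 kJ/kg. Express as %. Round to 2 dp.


eta_BTE = (BP / (mf * LHV)) * 100
Denominator = 0.009 * 47354 = 426.1860 kW
eta_BTE = (122 / 426.1860) * 100 = 28.63%


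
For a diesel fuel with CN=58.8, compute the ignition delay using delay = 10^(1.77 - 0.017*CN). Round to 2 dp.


delay = 10^(1.77 - 0.017*CN)
Exponent = 1.77 - 0.017*58.8 = 0.7704
delay = 10^0.7704 = 5.89 ms


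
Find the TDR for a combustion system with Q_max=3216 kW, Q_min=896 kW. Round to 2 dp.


TDR = Q_max / Q_min
TDR = 3216 / 896 = 3.59


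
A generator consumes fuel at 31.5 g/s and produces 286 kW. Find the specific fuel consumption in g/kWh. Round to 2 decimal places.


SFC = (mf / BP) * 3600
Rate = 31.5 / 286 = 0.110140 g/(s*kW)
SFC = 0.110140 * 3600 = 396.50 g/kWh


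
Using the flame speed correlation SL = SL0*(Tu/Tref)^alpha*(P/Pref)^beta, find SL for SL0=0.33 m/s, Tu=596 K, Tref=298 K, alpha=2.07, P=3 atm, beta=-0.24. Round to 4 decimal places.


SL = SL0 * (Tu/Tref)^alpha * (P/Pref)^beta
T ratio = 596/298 = 2.00000000
(T ratio)^alpha = 2.00000000^2.07 = 4.198867
(P/Pref)^beta = 3^(-0.24) = 0.768229
SL = 0.33 * 4.198867 * 0.768229 = 1.0645 m/s
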